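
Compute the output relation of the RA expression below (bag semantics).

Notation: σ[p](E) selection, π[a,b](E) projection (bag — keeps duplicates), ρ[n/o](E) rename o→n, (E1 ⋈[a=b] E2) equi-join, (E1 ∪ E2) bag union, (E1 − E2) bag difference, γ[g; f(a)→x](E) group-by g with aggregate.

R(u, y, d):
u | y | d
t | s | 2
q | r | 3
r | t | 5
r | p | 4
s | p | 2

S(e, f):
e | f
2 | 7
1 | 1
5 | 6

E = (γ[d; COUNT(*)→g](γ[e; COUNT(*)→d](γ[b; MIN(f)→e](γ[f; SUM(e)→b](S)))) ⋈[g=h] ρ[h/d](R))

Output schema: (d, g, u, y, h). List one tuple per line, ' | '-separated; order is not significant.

Stepwise |·|:
  S → 3
  γ[f; SUM(e)→b](S) → 3
  γ[b; MIN(f)→e](γ[f; SUM(e)→b](S)) → 3
  γ[e; COUNT(*)→d](γ[b; MIN(f)→e](γ[f; SUM(e)→b](S))) → 3
  γ[d; COUNT(*)→g](γ[e; COUNT(*)→d](γ[b; MIN(f)→e](γ[f; SUM(e)→b](S)))) → 1
  R → 5
  ρ[h/d](R) → 5
  (γ[d; COUNT(*)→g](γ[e; COUNT(*)→d](γ[b; MIN(f)→e](γ[f; SUM(e)→b](S)))) ⋈[g=h] ρ[h/d](R)) → 1

== RESULT ==
d | g | u | y | h
1 | 3 | q | r | 3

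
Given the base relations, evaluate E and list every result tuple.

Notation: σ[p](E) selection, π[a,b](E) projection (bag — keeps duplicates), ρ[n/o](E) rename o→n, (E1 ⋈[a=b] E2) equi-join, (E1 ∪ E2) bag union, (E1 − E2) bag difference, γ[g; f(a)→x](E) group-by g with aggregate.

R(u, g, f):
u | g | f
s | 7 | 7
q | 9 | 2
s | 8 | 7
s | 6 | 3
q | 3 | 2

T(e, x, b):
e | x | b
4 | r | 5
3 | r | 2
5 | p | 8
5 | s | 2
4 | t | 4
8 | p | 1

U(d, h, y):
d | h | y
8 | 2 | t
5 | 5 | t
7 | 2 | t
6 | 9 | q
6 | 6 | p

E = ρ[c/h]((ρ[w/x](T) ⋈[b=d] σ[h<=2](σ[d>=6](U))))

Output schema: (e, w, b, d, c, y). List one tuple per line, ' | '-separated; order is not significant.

Row counts bottom-up:
  T → 6
  ρ[w/x](T) → 6
  U → 5
  σ[d>=6](U) → 4
  σ[h<=2](σ[d>=6](U)) → 2
  (ρ[w/x](T) ⋈[b=d] σ[h<=2](σ[d>=6](U))) → 1
  ρ[c/h]((ρ[w/x](T) ⋈[b=d] σ[h<=2](σ[d>=6](U)))) → 1

== RESULT ==
e | w | b | d | c | y
5 | p | 8 | 8 | 2 | t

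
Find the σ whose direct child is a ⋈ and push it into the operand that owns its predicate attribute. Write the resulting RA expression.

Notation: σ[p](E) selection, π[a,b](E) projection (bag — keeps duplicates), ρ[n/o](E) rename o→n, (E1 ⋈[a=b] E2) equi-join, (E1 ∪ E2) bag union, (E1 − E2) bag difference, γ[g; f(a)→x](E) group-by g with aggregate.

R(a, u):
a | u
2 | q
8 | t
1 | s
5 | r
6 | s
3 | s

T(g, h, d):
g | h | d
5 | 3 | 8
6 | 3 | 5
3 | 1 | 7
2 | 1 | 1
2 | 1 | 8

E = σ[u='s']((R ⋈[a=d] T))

σ filters on u, owned by the left side.
E' = (σ[u='s'](R) ⋈[a=d] T)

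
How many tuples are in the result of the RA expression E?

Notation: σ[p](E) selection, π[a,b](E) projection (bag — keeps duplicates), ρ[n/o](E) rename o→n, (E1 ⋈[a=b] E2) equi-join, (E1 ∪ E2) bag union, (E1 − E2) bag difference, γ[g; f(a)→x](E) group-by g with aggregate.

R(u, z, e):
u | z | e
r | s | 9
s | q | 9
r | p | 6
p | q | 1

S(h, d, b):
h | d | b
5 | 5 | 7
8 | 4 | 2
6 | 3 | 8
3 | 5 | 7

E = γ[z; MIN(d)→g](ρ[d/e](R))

Stepwise |·|:
  R → 4
  ρ[d/e](R) → 4
  γ[z; MIN(d)→g](ρ[d/e](R)) → 3

|E| = 3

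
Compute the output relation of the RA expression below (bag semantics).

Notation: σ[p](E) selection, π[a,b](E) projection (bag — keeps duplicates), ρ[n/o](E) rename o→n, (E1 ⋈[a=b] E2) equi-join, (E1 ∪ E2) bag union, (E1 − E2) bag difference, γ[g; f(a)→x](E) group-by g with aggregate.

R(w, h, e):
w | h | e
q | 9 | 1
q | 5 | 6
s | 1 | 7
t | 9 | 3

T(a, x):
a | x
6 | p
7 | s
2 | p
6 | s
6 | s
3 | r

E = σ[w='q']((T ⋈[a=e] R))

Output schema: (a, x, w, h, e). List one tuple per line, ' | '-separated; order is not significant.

Subexpression sizes:
  T → 6
  R → 4
  (T ⋈[a=e] R) → 5
  σ[w='q']((T ⋈[a=e] R)) → 3

== RESULT ==
a | x | w | h | e
6 | p | q | 5 | 6
6 | s | q | 5 | 6
6 | s | q | 5 | 6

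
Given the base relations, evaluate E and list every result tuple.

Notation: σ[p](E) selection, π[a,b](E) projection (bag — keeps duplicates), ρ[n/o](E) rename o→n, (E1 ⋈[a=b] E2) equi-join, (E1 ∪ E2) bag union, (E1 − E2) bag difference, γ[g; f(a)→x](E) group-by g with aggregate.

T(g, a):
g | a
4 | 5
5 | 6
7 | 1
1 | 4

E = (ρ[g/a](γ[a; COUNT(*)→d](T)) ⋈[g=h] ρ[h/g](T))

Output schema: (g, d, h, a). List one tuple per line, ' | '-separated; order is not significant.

Subexpression sizes:
  T → 4
  γ[a; COUNT(*)→d](T) → 4
  ρ[g/a](γ[a; COUNT(*)→d](T)) → 4
  T → 4
  ρ[h/g](T) → 4
  (ρ[g/a](γ[a; COUNT(*)→d](T)) ⋈[g=h] ρ[h/g](T)) → 3

== RESULT ==
g | d | h | a
1 | 1 | 1 | 4
4 | 1 | 4 | 5
5 | 1 | 5 | 6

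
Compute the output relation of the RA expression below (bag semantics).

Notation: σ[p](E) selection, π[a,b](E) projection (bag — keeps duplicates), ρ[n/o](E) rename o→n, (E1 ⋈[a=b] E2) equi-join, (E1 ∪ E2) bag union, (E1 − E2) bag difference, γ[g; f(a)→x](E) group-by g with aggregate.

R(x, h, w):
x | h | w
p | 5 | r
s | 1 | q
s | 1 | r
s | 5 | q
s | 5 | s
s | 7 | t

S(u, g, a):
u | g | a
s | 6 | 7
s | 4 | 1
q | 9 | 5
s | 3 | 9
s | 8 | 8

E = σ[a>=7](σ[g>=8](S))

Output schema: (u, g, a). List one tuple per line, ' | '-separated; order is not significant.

Per-node cardinality:
  S → 5
  σ[g>=8](S) → 2
  σ[a>=7](σ[g>=8](S)) → 1

== RESULT ==
u | g | a
s | 8 | 8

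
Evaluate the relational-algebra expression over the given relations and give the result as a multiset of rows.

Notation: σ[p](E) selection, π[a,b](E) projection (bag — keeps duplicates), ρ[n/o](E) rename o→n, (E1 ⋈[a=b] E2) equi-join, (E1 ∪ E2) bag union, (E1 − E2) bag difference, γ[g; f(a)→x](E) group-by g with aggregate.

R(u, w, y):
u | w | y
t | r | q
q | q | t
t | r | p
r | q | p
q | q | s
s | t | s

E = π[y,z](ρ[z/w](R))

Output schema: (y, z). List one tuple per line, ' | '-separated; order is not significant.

Per-node cardinality:
  R → 6
  ρ[z/w](R) → 6
  π[y,z](ρ[z/w](R)) → 6

== RESULT ==
y | z
p | q
p | r
q | r
s | q
s | t
t | q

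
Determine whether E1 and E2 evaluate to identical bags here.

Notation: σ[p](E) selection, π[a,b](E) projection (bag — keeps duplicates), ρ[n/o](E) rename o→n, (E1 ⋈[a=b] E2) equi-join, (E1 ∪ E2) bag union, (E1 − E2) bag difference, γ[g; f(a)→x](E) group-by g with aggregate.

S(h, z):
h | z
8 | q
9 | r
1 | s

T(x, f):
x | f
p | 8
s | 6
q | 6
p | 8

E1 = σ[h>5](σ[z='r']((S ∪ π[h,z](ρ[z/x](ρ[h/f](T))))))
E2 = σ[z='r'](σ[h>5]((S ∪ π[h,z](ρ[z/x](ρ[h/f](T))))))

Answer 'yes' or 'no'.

E1 stepwise |·|:
  S → 3
  T → 4
  ρ[h/f](T) → 4
  ρ[z/x](ρ[h/f](T)) → 4
  π[h,z](ρ[z/x](ρ[h/f](T))) → 4
  (S ∪ π[h,z](ρ[z/x](ρ[h/f](T)))) → 7
  σ[z='r']((S ∪ π[h,z](ρ[z/x](ρ[h/f](T))))) → 1
  σ[h>5](σ[z='r']((S ∪ π[h,z](ρ[z/x](ρ[h/f](T)))))) → 1
E2 stepwise |·|:
  S → 3
  T → 4
  ρ[h/f](T) → 4
  ρ[z/x](ρ[h/f](T)) → 4
  π[h,z](ρ[z/x](ρ[h/f](T))) → 4
  (S ∪ π[h,z](ρ[z/x](ρ[h/f](T)))) → 7
  σ[h>5]((S ∪ π[h,z](ρ[z/x](ρ[h/f](T))))) → 6
  σ[z='r'](σ[h>5]((S ∪ π[h,z](ρ[z/x](ρ[h/f](T)))))) → 1

E1 and E2 produce the same multiset:
h | z
9 | r

yes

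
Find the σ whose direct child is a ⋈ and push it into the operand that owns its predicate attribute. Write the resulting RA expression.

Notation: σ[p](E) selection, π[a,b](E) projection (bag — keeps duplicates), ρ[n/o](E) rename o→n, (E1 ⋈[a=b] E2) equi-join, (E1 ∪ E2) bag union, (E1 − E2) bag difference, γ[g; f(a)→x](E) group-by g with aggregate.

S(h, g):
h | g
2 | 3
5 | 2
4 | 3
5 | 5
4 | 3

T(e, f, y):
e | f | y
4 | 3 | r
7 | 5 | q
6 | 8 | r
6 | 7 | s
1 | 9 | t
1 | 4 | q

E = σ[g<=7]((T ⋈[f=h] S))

σ filters on g, owned by the right side.
E' = (T ⋈[f=h] σ[g<=7](S))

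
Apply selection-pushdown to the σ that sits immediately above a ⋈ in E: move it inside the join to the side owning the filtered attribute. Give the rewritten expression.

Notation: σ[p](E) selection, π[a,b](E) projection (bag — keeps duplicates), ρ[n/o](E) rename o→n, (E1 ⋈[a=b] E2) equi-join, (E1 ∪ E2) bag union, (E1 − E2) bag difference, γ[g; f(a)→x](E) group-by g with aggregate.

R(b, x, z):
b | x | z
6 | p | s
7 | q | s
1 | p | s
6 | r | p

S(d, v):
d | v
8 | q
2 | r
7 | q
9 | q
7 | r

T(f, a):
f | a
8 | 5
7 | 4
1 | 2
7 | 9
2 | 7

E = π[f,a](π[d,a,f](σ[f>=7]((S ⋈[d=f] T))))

σ filters on f, owned by the right side.
E' = π[f,a](π[d,a,f]((S ⋈[d=f] σ[f>=7](T))))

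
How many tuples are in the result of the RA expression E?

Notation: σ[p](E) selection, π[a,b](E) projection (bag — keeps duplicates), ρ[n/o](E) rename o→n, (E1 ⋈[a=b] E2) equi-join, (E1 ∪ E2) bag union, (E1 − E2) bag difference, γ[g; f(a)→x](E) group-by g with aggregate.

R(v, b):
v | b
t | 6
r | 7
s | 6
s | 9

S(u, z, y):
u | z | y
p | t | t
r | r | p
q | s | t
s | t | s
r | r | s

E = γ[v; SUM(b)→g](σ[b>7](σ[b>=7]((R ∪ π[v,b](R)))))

Per-node cardinality:
  R → 4
  R → 4
  π[v,b](R) → 4
  (R ∪ π[v,b](R)) → 8
  σ[b>=7]((R ∪ π[v,b](R))) → 4
  σ[b>7](σ[b>=7]((R ∪ π[v,b](R)))) → 2
  γ[v; SUM(b)→g](σ[b>7](σ[b>=7]((R ∪ π[v,b](R))))) → 1

|E| = 1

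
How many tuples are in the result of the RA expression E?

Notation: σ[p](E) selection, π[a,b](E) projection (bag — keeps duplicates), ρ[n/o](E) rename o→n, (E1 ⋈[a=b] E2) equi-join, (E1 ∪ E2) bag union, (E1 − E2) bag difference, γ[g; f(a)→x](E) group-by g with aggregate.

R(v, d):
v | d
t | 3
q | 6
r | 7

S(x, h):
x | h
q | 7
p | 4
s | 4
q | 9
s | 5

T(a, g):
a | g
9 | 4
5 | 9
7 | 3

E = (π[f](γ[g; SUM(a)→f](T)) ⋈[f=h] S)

Per-node cardinality:
  T → 3
  γ[g; SUM(a)→f](T) → 3
  π[f](γ[g; SUM(a)→f](T)) → 3
  S → 5
  (π[f](γ[g; SUM(a)→f](T)) ⋈[f=h] S) → 3

|E| = 3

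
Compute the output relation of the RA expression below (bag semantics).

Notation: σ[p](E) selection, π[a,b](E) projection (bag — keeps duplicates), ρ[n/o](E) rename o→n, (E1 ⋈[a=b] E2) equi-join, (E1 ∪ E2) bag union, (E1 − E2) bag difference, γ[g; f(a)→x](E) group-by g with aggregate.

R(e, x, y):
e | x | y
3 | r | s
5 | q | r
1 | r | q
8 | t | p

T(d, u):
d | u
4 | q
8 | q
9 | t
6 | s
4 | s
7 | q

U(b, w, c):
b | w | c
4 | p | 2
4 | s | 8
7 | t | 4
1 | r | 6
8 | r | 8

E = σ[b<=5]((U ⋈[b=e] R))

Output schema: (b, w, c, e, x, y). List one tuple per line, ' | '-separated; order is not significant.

Stepwise |·|:
  U → 5
  R → 4
  (U ⋈[b=e] R) → 2
  σ[b<=5]((U ⋈[b=e] R)) → 1

== RESULT ==
b | w | c | e | x | y
1 | r | 6 | 1 | r | q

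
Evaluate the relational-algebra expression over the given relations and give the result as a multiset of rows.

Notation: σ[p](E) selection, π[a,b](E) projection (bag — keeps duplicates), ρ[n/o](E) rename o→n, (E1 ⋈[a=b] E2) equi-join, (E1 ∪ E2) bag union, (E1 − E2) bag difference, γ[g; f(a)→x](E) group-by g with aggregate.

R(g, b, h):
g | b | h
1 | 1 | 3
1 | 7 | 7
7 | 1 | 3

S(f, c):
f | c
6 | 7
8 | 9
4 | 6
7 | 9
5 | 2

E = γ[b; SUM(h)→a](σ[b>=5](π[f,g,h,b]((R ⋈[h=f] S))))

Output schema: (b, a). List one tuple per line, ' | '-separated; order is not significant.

Per-node cardinality:
  R → 3
  S → 5
  (R ⋈[h=f] S) → 1
  π[f,g,h,b]((R ⋈[h=f] S)) → 1
  σ[b>=5](π[f,g,h,b]((R ⋈[h=f] S))) → 1
  γ[b; SUM(h)→a](σ[b>=5](π[f,g,h,b]((R ⋈[h=f] S)))) → 1

== RESULT ==
b | a
7 | 7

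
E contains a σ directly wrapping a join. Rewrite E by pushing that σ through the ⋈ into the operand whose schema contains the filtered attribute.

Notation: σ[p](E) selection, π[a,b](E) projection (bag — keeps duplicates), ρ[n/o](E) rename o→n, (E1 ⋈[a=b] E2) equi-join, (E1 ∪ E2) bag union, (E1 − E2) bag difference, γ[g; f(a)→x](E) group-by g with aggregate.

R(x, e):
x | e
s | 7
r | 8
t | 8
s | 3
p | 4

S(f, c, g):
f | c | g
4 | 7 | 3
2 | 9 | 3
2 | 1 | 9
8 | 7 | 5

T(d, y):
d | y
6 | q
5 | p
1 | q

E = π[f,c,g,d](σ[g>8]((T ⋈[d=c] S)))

σ filters on g, owned by the right side.
E' = π[f,c,g,d]((T ⋈[d=c] σ[g>8](S)))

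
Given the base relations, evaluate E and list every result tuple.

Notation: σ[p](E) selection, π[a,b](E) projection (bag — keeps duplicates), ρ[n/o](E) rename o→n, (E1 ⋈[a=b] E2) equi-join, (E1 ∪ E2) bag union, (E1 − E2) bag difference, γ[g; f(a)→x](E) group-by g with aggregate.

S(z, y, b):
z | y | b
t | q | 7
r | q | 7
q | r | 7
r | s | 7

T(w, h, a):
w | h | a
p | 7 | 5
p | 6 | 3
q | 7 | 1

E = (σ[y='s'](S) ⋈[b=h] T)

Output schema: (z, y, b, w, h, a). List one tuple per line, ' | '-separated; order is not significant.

Per-node cardinality:
  S → 4
  σ[y='s'](S) → 1
  T → 3
  (σ[y='s'](S) ⋈[b=h] T) → 2

== RESULT ==
z | y | b | w | h | a
r | s | 7 | p | 7 | 5
r | s | 7 | q | 7 | 1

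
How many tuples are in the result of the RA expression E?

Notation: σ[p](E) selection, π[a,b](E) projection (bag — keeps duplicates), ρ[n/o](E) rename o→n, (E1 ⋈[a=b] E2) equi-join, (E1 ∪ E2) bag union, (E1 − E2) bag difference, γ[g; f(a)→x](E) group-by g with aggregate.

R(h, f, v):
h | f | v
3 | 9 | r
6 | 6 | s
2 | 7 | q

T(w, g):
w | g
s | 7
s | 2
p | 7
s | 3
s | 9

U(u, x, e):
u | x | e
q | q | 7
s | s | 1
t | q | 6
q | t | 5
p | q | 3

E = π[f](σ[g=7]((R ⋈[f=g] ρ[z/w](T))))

Per-node cardinality:
  R → 3
  T → 5
  ρ[z/w](T) → 5
  (R ⋈[f=g] ρ[z/w](T)) → 3
  σ[g=7]((R ⋈[f=g] ρ[z/w](T))) → 2
  π[f](σ[g=7]((R ⋈[f=g] ρ[z/w](T)))) → 2

|E| = 2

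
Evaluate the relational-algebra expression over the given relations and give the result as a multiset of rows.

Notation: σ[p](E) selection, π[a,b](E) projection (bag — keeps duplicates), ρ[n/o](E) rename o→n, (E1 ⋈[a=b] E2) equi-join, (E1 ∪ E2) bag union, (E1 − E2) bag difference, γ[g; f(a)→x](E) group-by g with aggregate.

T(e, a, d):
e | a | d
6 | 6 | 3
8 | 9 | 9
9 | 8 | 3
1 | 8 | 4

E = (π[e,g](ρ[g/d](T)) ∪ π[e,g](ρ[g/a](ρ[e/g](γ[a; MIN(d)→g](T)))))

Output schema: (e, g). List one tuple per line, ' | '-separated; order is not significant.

Per-node cardinality:
  T → 4
  ρ[g/d](T) → 4
  π[e,g](ρ[g/d](T)) → 4
  T → 4
  γ[a; MIN(d)→g](T) → 3
  ρ[e/g](γ[a; MIN(d)→g](T)) → 3
  ρ[g/a](ρ[e/g](γ[a; MIN(d)→g](T))) → 3
  π[e,g](ρ[g/a](ρ[e/g](γ[a; MIN(d)→g](T)))) → 3
  (π[e,g](ρ[g/d](T)) ∪ π[e,g](ρ[g/a](ρ[e/g](γ[a; MIN(d)→g](T))))) → 7

== RESULT ==
e | g
1 | 4
3 | 6
3 | 8
6 | 3
8 | 9
9 | 3
9 | 9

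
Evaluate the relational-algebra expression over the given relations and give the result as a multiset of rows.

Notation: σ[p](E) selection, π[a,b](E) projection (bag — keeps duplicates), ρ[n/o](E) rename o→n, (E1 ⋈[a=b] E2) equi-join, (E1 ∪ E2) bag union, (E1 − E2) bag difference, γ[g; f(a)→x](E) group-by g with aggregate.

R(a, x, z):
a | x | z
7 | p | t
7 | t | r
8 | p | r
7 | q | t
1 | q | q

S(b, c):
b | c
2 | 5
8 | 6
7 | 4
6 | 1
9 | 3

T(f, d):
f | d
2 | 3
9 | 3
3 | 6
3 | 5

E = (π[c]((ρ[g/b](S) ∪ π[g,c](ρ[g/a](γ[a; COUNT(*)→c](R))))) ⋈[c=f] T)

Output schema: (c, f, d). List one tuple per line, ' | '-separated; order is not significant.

Stepwise |·|:
  S → 5
  ρ[g/b](S) → 5
  R → 5
  γ[a; COUNT(*)→c](R) → 3
  ρ[g/a](γ[a; COUNT(*)→c](R)) → 3
  π[g,c](ρ[g/a](γ[a; COUNT(*)→c](R))) → 3
  (ρ[g/b](S) ∪ π[g,c](ρ[g/a](γ[a; COUNT(*)→c](R)))) → 8
  π[c]((ρ[g/b](S) ∪ π[g,c](ρ[g/a](γ[a; COUNT(*)→c](R))))) → 8
  T → 4
  (π[c]((ρ[g/b](S) ∪ π[g,c](ρ[g/a](γ[a; COUNT(*)→c](R))))) ⋈[c=f] T) → 4

== RESULT ==
c | f | d
3 | 3 | 5
3 | 3 | 5
3 | 3 | 6
3 | 3 | 6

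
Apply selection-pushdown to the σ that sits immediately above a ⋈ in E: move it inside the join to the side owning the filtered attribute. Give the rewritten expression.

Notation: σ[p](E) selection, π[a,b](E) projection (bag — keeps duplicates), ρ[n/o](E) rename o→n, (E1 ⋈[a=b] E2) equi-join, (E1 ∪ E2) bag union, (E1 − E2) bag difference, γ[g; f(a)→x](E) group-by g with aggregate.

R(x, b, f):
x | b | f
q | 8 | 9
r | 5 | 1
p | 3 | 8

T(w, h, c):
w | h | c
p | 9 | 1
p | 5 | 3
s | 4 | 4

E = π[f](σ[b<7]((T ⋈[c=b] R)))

σ filters on b, owned by the right side.
E' = π[f]((T ⋈[c=b] σ[b<7](R)))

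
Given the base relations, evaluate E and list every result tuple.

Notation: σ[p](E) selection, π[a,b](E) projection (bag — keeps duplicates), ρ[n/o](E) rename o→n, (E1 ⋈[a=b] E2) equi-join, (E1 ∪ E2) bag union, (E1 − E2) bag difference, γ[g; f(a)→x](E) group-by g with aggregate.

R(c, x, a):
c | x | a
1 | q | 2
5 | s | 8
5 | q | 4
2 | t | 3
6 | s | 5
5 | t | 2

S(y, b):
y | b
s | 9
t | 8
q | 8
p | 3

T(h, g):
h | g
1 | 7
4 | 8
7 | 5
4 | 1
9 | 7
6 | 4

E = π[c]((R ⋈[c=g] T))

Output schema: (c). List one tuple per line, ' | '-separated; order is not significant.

Stepwise |·|:
  R → 6
  T → 6
  (R ⋈[c=g] T) → 4
  π[c]((R ⋈[c=g] T)) → 4

== RESULT ==
c
1
5
5
5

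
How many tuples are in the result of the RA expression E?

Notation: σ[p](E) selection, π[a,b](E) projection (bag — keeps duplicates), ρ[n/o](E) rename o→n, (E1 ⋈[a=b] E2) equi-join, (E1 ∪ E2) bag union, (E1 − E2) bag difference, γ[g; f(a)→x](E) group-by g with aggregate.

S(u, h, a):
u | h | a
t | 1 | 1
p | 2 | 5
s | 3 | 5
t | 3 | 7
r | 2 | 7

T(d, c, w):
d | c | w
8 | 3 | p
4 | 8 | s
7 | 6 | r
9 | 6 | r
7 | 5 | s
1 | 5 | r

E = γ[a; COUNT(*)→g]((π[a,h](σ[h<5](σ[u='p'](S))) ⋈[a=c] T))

Subexpression sizes:
  S → 5
  σ[u='p'](S) → 1
  σ[h<5](σ[u='p'](S)) → 1
  π[a,h](σ[h<5](σ[u='p'](S))) → 1
  T → 6
  (π[a,h](σ[h<5](σ[u='p'](S))) ⋈[a=c] T) → 2
  γ[a; COUNT(*)→g]((π[a,h](σ[h<5](σ[u='p'](S))) ⋈[a=c] T)) → 1

|E| = 1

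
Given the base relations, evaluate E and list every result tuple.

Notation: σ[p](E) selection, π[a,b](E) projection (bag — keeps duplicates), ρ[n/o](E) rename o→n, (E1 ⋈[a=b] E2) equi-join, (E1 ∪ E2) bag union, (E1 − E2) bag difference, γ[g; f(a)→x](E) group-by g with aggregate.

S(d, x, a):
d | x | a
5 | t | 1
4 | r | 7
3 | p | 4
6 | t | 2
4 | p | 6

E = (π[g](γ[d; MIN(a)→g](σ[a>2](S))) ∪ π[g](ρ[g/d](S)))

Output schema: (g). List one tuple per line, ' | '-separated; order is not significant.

Subexpression sizes:
  S → 5
  σ[a>2](S) → 3
  γ[d; MIN(a)→g](σ[a>2](S)) → 2
  π[g](γ[d; MIN(a)→g](σ[a>2](S))) → 2
  S → 5
  ρ[g/d](S) → 5
  π[g](ρ[g/d](S)) → 5
  (π[g](γ[d; MIN(a)→g](σ[a>2](S))) ∪ π[g](ρ[g/d](S))) → 7

== RESULT ==
g
3
4
4
4
5
6
6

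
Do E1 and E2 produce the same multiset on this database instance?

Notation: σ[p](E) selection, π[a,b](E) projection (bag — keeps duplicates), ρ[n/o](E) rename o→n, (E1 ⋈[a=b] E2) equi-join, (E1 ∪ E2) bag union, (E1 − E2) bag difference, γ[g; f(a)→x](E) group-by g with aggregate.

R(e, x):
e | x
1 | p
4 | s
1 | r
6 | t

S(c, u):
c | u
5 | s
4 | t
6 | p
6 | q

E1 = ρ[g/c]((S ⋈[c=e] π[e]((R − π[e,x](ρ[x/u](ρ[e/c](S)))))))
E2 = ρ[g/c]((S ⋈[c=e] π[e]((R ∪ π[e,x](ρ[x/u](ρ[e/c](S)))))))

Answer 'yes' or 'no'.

E1 per-node cardinality:
  S → 4
  R → 4
  S → 4
  ρ[e/c](S) → 4
  ρ[x/u](ρ[e/c](S)) → 4
  π[e,x](ρ[x/u](ρ[e/c](S))) → 4
  (R − π[e,x](ρ[x/u](ρ[e/c](S)))) → 4
  π[e]((R − π[e,x](ρ[x/u](ρ[e/c](S))))) → 4
  (S ⋈[c=e] π[e]((R − π[e,x](ρ[x/u](ρ[e/c](S)))))) → 3
  ρ[g/c]((S ⋈[c=e] π[e]((R − π[e,x](ρ[x/u](ρ[e/c](S))))))) → 3
E2 per-node cardinality:
  S → 4
  R → 4
  S → 4
  ρ[e/c](S) → 4
  ρ[x/u](ρ[e/c](S)) → 4
  π[e,x](ρ[x/u](ρ[e/c](S))) → 4
  (R ∪ π[e,x](ρ[x/u](ρ[e/c](S)))) → 8
  π[e]((R ∪ π[e,x](ρ[x/u](ρ[e/c](S))))) → 8
  (S ⋈[c=e] π[e]((R ∪ π[e,x](ρ[x/u](ρ[e/c](S)))))) → 9
  ρ[g/c]((S ⋈[c=e] π[e]((R ∪ π[e,x](ρ[x/u](ρ[e/c](S))))))) → 9

E1 result:
g | u | e
4 | t | 4
6 | p | 6
6 | q | 6
E2 result:
g | u | e
4 | t | 4
4 | t | 4
5 | s | 5
6 | p | 6
6 | p | 6
6 | p | 6
6 | q | 6
6 | q | 6
6 | q | 6
Witness: (4, 't', 4) appears 1× in E1 but 2× in E2.

no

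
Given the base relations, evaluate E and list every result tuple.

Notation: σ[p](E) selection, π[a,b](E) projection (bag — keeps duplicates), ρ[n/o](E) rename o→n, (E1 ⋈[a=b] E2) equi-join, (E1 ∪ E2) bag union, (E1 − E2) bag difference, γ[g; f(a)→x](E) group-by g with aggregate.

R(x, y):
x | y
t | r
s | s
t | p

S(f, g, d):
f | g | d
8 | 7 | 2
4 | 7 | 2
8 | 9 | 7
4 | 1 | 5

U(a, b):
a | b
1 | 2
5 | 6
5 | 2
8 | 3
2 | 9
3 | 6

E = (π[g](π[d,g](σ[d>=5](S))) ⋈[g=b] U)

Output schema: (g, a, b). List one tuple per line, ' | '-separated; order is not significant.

Subexpression sizes:
  S → 4
  σ[d>=5](S) → 2
  π[d,g](σ[d>=5](S)) → 2
  π[g](π[d,g](σ[d>=5](S))) → 2
  U → 6
  (π[g](π[d,g](σ[d>=5](S))) ⋈[g=b] U) → 1

== RESULT ==
g | a | b
9 | 2 | 9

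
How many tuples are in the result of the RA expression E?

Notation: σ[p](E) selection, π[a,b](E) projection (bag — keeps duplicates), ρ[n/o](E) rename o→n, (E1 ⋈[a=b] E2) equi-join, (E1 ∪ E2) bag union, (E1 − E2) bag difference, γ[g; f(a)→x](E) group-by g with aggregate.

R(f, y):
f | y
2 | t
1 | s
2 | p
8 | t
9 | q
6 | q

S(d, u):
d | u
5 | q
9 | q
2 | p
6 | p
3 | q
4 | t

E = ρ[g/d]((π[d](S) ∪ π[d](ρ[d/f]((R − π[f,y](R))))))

Per-node cardinality:
  S → 6
  π[d](S) → 6
  R → 6
  R → 6
  π[f,y](R) → 6
  (R − π[f,y](R)) → 0
  ρ[d/f]((R − π[f,y](R))) → 0
  π[d](ρ[d/f]((R − π[f,y](R)))) → 0
  (π[d](S) ∪ π[d](ρ[d/f]((R − π[f,y](R))))) → 6
  ρ[g/d]((π[d](S) ∪ π[d](ρ[d/f]((R − π[f,y](R)))))) → 6

|E| = 6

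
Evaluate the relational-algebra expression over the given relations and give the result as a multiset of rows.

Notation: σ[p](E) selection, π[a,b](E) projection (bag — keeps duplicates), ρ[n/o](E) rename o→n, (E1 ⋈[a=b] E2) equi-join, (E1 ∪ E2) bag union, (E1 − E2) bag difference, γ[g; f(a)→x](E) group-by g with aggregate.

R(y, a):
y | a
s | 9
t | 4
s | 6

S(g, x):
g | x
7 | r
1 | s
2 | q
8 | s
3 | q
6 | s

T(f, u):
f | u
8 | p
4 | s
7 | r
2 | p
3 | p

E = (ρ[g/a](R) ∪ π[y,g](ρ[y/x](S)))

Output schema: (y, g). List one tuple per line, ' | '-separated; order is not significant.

Per-node cardinality:
  R → 3
  ρ[g/a](R) → 3
  S → 6
  ρ[y/x](S) → 6
  π[y,g](ρ[y/x](S)) → 6
  (ρ[g/a](R) ∪ π[y,g](ρ[y/x](S))) → 9

== RESULT ==
y | g
q | 2
q | 3
r | 7
s | 1
s | 6
s | 6
s | 8
s | 9
t | 4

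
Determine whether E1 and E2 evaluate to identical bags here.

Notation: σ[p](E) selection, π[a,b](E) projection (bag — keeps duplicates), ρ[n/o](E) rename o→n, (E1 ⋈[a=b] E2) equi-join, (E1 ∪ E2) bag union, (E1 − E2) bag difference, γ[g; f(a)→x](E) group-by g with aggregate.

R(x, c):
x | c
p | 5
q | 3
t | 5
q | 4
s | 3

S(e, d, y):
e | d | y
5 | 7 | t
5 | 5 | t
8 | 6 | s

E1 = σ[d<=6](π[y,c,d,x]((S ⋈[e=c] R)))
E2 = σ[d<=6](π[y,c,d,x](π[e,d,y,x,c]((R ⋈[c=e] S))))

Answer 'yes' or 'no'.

E1 row counts bottom-up:
  S → 3
  R → 5
  (S ⋈[e=c] R) → 4
  π[y,c,d,x]((S ⋈[e=c] R)) → 4
  σ[d<=6](π[y,c,d,x]((S ⋈[e=c] R))) → 2
E2 row counts bottom-up:
  R → 5
  S → 3
  (R ⋈[c=e] S) → 4
  π[e,d,y,x,c]((R ⋈[c=e] S)) → 4
  π[y,c,d,x](π[e,d,y,x,c]((R ⋈[c=e] S))) → 4
  σ[d<=6](π[y,c,d,x](π[e,d,y,x,c]((R ⋈[c=e] S)))) → 2

E1 and E2 produce the same multiset:
y | c | d | x
t | 5 | 5 | p
t | 5 | 5 | t

yes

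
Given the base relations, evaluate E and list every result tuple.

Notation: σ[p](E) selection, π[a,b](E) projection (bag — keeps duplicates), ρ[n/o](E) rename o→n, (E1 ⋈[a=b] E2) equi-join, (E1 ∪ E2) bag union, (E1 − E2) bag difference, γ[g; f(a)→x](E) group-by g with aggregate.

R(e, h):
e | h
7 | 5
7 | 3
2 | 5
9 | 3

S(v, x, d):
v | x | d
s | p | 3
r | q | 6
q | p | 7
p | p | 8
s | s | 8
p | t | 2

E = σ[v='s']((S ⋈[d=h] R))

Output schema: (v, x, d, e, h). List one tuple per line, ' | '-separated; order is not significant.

Row counts bottom-up:
  S → 6
  R → 4
  (S ⋈[d=h] R) → 2
  σ[v='s']((S ⋈[d=h] R)) → 2

== RESULT ==
v | x | d | e | h
s | p | 3 | 7 | 3
s | p | 3 | 9 | 3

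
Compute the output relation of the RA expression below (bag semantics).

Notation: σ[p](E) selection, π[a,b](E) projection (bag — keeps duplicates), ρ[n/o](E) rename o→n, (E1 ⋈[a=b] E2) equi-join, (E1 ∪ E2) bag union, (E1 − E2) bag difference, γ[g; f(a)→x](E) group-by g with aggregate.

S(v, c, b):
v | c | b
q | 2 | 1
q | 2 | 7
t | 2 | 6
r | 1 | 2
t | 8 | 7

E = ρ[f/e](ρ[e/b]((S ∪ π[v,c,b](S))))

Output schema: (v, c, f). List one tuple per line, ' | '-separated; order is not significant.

Row counts bottom-up:
  S → 5
  S → 5
  π[v,c,b](S) → 5
  (S ∪ π[v,c,b](S)) → 10
  ρ[e/b]((S ∪ π[v,c,b](S))) → 10
  ρ[f/e](ρ[e/b]((S ∪ π[v,c,b](S)))) → 10

== RESULT ==
v | c | f
q | 2 | 1
q | 2 | 1
q | 2 | 7
q | 2 | 7
r | 1 | 2
r | 1 | 2
t | 2 | 6
t | 2 | 6
t | 8 | 7
t | 8 | 7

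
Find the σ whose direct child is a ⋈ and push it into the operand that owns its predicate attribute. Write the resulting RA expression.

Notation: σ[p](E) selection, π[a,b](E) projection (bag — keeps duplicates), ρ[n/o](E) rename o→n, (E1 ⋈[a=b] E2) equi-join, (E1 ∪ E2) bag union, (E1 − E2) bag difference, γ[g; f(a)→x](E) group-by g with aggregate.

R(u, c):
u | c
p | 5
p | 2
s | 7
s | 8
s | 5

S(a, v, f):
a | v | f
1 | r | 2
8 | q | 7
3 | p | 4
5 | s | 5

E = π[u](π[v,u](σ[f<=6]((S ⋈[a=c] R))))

σ filters on f, owned by the left side.
E' = π[u](π[v,u]((σ[f<=6](S) ⋈[a=c] R)))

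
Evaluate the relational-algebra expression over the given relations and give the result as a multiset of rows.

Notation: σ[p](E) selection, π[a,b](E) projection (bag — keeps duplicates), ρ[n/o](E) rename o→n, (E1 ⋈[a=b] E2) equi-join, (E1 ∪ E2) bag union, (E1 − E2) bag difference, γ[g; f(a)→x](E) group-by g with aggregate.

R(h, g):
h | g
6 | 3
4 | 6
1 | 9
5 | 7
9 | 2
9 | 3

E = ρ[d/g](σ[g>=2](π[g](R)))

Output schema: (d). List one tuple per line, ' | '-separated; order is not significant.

Subexpression sizes:
  R → 6
  π[g](R) → 6
  σ[g>=2](π[g](R)) → 6
  ρ[d/g](σ[g>=2](π[g](R))) → 6

== RESULT ==
d
2
3
3
6
7
9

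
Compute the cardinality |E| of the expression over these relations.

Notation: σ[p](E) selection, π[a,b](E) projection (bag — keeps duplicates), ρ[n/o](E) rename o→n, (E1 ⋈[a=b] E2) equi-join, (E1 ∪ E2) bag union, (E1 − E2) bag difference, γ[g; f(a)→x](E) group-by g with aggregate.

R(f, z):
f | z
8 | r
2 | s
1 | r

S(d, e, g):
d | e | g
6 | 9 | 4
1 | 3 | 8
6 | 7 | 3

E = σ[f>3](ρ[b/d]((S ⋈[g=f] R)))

Per-node cardinality:
  S → 3
  R → 3
  (S ⋈[g=f] R) → 1
  ρ[b/d]((S ⋈[g=f] R)) → 1
  σ[f>3](ρ[b/d]((S ⋈[g=f] R))) → 1

|E| = 1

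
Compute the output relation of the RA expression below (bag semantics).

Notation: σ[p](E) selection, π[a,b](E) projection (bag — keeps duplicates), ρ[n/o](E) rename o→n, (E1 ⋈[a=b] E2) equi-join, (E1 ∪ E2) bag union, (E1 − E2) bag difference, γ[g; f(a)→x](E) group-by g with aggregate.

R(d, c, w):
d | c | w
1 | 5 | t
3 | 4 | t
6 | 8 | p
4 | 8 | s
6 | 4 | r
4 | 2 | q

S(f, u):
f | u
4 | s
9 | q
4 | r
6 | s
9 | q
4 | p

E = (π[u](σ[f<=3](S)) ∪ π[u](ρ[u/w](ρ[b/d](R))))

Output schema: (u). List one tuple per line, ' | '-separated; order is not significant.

Per-node cardinality:
  S → 6
  σ[f<=3](S) → 0
  π[u](σ[f<=3](S)) → 0
  R → 6
  ρ[b/d](R) → 6
  ρ[u/w](ρ[b/d](R)) → 6
  π[u](ρ[u/w](ρ[b/d](R))) → 6
  (π[u](σ[f<=3](S)) ∪ π[u](ρ[u/w](ρ[b/d](R)))) → 6

== RESULT ==
u
p
q
r
s
t
t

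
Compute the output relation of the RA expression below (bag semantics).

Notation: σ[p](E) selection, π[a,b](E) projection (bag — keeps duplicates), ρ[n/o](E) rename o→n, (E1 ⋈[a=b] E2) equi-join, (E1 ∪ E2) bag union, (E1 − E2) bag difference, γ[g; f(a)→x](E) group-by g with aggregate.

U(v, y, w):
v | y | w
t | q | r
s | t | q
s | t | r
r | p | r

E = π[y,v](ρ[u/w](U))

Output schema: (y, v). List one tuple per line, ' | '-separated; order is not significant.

Row counts bottom-up:
  U → 4
  ρ[u/w](U) → 4
  π[y,v](ρ[u/w](U)) → 4

== RESULT ==
y | v
p | r
q | t
t | s
t | s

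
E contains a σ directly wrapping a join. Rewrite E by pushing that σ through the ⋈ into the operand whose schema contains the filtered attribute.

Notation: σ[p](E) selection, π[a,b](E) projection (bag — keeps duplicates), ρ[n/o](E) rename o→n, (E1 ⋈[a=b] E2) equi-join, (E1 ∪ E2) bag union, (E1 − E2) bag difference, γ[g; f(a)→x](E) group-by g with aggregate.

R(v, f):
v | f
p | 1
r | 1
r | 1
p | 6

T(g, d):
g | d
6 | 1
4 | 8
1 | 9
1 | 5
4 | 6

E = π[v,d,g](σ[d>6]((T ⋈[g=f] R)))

σ filters on d, owned by the left side.
E' = π[v,d,g]((σ[d>6](T) ⋈[g=f] R))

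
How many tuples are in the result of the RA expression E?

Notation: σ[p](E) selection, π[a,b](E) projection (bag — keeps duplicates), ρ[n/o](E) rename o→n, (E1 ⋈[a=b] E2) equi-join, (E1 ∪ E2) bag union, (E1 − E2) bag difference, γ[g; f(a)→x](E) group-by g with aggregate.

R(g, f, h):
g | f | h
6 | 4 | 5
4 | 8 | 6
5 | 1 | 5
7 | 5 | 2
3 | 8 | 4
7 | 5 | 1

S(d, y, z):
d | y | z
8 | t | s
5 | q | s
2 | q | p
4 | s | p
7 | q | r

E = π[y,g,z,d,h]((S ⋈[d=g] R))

Per-node cardinality:
  S → 5
  R → 6
  (S ⋈[d=g] R) → 4
  π[y,g,z,d,h]((S ⋈[d=g] R)) → 4

|E| = 4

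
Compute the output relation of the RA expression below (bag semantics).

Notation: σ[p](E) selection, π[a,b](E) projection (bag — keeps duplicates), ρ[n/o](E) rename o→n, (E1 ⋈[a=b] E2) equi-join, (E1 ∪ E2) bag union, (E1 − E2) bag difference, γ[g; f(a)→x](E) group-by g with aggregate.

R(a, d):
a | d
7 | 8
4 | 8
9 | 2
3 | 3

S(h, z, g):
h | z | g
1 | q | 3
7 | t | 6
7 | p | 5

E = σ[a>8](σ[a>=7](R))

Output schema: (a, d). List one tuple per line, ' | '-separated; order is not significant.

Row counts bottom-up:
  R → 4
  σ[a>=7](R) → 2
  σ[a>8](σ[a>=7](R)) → 1

== RESULT ==
a | d
9 | 2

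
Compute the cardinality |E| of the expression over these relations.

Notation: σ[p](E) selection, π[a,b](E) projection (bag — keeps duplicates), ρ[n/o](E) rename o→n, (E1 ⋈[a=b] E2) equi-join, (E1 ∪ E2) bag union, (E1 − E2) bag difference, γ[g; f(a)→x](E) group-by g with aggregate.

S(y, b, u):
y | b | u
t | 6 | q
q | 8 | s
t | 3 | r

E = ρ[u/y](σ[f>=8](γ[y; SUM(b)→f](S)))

Row counts bottom-up:
  S → 3
  γ[y; SUM(b)→f](S) → 2
  σ[f>=8](γ[y; SUM(b)→f](S)) → 2
  ρ[u/y](σ[f>=8](γ[y; SUM(b)→f](S))) → 2

|E| = 2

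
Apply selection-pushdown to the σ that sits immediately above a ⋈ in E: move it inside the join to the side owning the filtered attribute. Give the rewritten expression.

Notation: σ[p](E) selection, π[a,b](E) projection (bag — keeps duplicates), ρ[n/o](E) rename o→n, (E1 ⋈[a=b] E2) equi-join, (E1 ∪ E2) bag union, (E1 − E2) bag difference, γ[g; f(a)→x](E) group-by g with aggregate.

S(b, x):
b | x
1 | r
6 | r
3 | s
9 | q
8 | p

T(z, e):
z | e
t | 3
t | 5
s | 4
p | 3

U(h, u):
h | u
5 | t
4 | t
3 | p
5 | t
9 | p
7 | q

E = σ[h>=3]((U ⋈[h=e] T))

σ filters on h, owned by the left side.
E' = (σ[h>=3](U) ⋈[h=e] T)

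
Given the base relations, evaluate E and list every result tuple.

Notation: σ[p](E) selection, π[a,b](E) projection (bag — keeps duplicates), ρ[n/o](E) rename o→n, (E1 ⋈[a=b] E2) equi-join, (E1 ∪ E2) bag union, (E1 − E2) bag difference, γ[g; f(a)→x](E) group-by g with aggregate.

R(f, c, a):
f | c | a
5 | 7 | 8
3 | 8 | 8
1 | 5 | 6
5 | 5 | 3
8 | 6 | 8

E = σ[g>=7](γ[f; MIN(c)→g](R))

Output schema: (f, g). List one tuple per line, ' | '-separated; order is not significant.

Per-node cardinality:
  R → 5
  γ[f; MIN(c)→g](R) → 4
  σ[g>=7](γ[f; MIN(c)→g](R)) → 1

== RESULT ==
f | g
3 | 8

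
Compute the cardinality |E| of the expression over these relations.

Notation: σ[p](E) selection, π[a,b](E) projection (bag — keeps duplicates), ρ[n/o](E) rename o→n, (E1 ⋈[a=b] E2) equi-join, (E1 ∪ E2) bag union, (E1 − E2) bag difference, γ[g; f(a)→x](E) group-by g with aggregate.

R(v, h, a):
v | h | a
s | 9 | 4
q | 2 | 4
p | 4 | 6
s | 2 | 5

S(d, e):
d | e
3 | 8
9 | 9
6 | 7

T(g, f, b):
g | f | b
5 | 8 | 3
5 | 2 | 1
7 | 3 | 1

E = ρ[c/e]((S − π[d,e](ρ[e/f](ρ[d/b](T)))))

Stepwise |·|:
  S → 3
  T → 3
  ρ[d/b](T) → 3
  ρ[e/f](ρ[d/b](T)) → 3
  π[d,e](ρ[e/f](ρ[d/b](T))) → 3
  (S − π[d,e](ρ[e/f](ρ[d/b](T)))) → 2
  ρ[c/e]((S − π[d,e](ρ[e/f](ρ[d/b](T))))) → 2

|E| = 2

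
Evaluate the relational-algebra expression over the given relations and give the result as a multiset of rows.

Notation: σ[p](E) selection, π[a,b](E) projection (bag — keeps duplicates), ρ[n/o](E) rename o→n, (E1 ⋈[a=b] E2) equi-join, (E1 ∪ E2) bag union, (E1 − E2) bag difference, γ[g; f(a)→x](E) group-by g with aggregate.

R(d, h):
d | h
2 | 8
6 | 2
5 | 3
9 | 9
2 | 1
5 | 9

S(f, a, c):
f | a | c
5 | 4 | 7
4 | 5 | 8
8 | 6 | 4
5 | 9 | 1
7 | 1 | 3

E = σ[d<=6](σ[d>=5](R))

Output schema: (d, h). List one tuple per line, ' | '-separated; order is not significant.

Subexpression sizes:
  R → 6
  σ[d>=5](R) → 4
  σ[d<=6](σ[d>=5](R)) → 3

== RESULT ==
d | h
5 | 3
5 | 9
6 | 2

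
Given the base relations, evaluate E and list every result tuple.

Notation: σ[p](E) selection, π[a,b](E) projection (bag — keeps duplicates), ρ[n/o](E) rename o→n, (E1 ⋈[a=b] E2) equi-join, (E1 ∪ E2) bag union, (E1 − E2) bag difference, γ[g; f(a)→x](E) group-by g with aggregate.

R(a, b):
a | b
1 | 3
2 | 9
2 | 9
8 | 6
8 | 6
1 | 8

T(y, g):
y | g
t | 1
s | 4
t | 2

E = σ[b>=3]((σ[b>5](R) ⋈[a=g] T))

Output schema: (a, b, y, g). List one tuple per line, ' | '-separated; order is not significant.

Subexpression sizes:
  R → 6
  σ[b>5](R) → 5
  T → 3
  (σ[b>5](R) ⋈[a=g] T) → 3
  σ[b>=3]((σ[b>5](R) ⋈[a=g] T)) → 3

== RESULT ==
a | b | y | g
1 | 8 | t | 1
2 | 9 | t | 2
2 | 9 | t | 2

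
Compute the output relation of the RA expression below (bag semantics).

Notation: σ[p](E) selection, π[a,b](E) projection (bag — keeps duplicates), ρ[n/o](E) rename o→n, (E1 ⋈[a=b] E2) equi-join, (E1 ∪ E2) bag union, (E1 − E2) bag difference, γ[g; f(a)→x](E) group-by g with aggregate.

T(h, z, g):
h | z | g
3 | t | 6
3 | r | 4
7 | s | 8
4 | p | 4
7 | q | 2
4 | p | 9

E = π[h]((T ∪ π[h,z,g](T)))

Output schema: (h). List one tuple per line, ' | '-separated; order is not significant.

Stepwise |·|:
  T → 6
  T → 6
  π[h,z,g](T) → 6
  (T ∪ π[h,z,g](T)) → 12
  π[h]((T ∪ π[h,z,g](T))) → 12

== RESULT ==
h
3
3
3
3
4
4
4
4
7
7
7
7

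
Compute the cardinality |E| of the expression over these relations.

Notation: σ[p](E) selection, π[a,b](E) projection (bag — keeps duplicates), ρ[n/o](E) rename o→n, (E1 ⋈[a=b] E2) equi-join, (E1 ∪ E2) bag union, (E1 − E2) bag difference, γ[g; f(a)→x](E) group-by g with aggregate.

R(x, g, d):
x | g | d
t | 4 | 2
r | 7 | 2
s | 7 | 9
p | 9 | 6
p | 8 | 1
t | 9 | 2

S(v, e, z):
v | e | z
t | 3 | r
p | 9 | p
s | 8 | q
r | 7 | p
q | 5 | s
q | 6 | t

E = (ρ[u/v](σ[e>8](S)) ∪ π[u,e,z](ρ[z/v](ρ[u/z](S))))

Stepwise |·|:
  S → 6
  σ[e>8](S) → 1
  ρ[u/v](σ[e>8](S)) → 1
  S → 6
  ρ[u/z](S) → 6
  ρ[z/v](ρ[u/z](S)) → 6
  π[u,e,z](ρ[z/v](ρ[u/z](S))) → 6
  (ρ[u/v](σ[e>8](S)) ∪ π[u,e,z](ρ[z/v](ρ[u/z](S)))) → 7

|E| = 7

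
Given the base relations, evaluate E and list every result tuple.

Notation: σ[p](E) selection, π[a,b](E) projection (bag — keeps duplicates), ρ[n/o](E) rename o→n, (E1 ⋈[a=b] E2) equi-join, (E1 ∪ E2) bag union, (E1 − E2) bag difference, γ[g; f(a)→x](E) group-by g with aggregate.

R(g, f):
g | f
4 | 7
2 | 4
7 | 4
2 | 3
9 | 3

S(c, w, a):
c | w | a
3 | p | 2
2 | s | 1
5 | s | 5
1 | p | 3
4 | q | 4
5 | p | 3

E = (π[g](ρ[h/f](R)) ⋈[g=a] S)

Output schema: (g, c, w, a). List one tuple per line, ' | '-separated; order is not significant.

Stepwise |·|:
  R → 5
  ρ[h/f](R) → 5
  π[g](ρ[h/f](R)) → 5
  S → 6
  (π[g](ρ[h/f](R)) ⋈[g=a] S) → 3

== RESULT ==
g | c | w | a
2 | 3 | p | 2
2 | 3 | p | 2
4 | 4 | q | 4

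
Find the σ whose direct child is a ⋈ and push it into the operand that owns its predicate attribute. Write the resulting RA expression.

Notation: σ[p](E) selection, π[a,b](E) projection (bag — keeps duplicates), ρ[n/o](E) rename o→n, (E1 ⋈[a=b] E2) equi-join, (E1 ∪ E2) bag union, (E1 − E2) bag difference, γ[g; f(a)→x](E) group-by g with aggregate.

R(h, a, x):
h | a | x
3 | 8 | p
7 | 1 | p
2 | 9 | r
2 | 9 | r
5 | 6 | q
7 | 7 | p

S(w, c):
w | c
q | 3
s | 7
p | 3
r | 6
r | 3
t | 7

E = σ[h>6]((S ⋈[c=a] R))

σ filters on h, owned by the right side.
E' = (S ⋈[c=a] σ[h>6](R))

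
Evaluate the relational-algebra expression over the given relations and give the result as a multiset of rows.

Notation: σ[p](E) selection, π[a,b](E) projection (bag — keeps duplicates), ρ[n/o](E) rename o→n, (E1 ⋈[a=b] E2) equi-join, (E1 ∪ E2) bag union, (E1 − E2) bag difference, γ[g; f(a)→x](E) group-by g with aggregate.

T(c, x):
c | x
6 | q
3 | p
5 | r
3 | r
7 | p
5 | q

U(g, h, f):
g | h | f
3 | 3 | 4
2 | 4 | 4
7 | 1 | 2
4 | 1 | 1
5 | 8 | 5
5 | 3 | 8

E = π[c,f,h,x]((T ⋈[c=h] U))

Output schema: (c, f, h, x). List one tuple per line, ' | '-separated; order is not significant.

Row counts bottom-up:
  T → 6
  U → 6
  (T ⋈[c=h] U) → 4
  π[c,f,h,x]((T ⋈[c=h] U)) → 4

== RESULT ==
c | f | h | x
3 | 4 | 3 | p
3 | 4 | 3 | r
3 | 8 | 3 | p
3 | 8 | 3 | r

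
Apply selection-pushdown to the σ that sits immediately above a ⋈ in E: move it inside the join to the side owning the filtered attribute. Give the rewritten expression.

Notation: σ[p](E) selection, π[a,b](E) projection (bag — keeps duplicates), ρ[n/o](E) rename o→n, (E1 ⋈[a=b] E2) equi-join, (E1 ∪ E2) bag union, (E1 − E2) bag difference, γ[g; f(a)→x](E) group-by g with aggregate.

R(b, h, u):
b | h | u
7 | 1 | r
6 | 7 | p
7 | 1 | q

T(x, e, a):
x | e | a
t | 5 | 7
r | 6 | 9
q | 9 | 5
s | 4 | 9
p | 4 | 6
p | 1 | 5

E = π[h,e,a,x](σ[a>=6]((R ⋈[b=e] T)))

σ filters on a, owned by the right side.
E' = π[h,e,a,x]((R ⋈[b=e] σ[a>=6](T)))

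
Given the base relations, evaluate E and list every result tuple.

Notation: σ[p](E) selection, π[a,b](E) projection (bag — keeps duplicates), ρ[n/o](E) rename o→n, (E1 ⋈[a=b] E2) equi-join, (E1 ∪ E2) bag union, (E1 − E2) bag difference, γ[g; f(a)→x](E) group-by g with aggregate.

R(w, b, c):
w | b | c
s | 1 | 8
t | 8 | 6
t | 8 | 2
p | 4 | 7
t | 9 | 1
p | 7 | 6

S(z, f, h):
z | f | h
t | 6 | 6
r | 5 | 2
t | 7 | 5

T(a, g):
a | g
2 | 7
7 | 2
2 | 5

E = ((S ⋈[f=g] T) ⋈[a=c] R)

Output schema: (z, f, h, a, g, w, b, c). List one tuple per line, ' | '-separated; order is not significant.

Row counts bottom-up:
  S → 3
  T → 3
  (S ⋈[f=g] T) → 2
  R → 6
  ((S ⋈[f=g] T) ⋈[a=c] R) → 2

== RESULT ==
z | f | h | a | g | w | b | c
r | 5 | 2 | 2 | 5 | t | 8 | 2
t | 7 | 5 | 2 | 7 | t | 8 | 2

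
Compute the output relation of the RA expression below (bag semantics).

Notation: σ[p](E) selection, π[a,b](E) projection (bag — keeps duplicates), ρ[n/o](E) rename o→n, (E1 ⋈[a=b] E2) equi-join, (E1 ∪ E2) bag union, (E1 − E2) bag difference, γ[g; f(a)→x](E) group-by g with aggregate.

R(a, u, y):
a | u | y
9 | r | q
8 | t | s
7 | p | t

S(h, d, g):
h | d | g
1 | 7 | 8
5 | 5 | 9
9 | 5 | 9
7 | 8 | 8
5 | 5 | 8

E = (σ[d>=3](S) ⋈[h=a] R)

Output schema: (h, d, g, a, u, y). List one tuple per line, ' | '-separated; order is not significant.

Per-node cardinality:
  S → 5
  σ[d>=3](S) → 5
  R → 3
  (σ[d>=3](S) ⋈[h=a] R) → 2

== RESULT ==
h | d | g | a | u | y
7 | 8 | 8 | 7 | p | t
9 | 5 | 9 | 9 | r | q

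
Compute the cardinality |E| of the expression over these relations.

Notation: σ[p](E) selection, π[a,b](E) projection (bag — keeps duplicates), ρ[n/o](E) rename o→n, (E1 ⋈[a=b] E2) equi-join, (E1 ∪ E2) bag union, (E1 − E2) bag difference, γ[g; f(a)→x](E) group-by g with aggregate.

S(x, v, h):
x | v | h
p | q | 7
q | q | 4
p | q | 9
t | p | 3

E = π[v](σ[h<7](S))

Per-node cardinality:
  S → 4
  σ[h<7](S) → 2
  π[v](σ[h<7](S)) → 2

|E| = 2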